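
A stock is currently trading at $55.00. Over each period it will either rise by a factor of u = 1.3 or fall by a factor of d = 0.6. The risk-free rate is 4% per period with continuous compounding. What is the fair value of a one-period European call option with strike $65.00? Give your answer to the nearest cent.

Risk-neutral probability p = (e^0.04 − 0.6)/(1.3 − 0.6) = 0.4408/0.7000 = 0.6297
Terminal stock prices: S_u = 71.5, S_d = 33
Terminal payoffs (S − K): max(6.5, 0) = 6.5, max(-32, 0) = 0
Node 0 (S = 55): V_0 = e^(−0.04)·[0.6297·6.5000 + 0.3703·0.0000] = 3.9327

$3.93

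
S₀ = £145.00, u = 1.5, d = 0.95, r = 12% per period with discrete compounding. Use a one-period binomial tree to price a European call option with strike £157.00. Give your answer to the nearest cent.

Risk-neutral probability p = (1 + 0.12 − 0.95)/(1.5 − 0.95) = 0.1700/0.5500 = 0.3091
Terminal stock prices: S_u = 217.5, S_d = 137.8
Terminal payoffs (S − K): max(60.5, 0) = 60.5, max(-19.25, 0) = 0
Node 0 (S = 145): V_0 = 1/1.12·[0.3091·60.5000 + 0.6909·0.0000] = 16.6964

£16.70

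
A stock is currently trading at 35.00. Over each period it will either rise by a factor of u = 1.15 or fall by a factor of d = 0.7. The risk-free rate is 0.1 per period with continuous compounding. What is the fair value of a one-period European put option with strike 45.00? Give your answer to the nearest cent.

5.72

Risk-neutral probability p = (e^0.1 − 0.7)/(1.15 − 0.7) = 0.4052/0.4500 = 0.9004
Terminal stock prices: S_u = 40.25, S_d = 24.5
Terminal payoffs (K − S): max(4.75, 0) = 4.75, max(20.5, 0) = 20.5
Node 0 (S = 35): V_0 = e^(−0.1)·[0.9004·4.7500 + 0.0996·20.5000] = 5.7177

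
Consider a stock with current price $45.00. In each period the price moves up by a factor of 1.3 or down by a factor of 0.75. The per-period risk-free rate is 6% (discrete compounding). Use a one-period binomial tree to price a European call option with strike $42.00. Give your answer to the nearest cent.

Risk-neutral probability p = (1 + 0.06 − 0.75)/(1.3 − 0.75) = 0.3100/0.5500 = 0.5636
Terminal stock prices: S_u = 58.5, S_d = 33.75
Terminal payoffs (S − K): max(16.5, 0) = 16.5, max(-8.25, 0) = 0
Node 0 (S = 45): V_0 = 1/1.06·[0.5636·16.5000 + 0.4364·0.0000] = 8.7736

$8.77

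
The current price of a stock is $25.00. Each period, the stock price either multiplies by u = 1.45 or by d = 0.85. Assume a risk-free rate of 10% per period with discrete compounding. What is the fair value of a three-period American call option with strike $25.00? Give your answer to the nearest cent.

Risk-neutral probability p = (1 + 0.1 − 0.85)/(1.45 − 0.85) = 0.2500/0.6000 = 0.4167
Terminal stock prices: S_uuu = 76.22, S_uud = 44.68, S_udd = 26.19, S_ddd = 15.35
Terminal payoffs (S − K): max(51.22, 0) = 51.22, max(19.68, 0) = 19.68, max(1.191, 0) = 1.191, max(-9.647, 0) = 0
Node uu (S = 52.56): continuation = 1/1.1·[0.4167·51.2156 + 0.5833·19.6781] = 29.8352; exercise value = 27.5625 ≤ continuation, so V_uu = 29.8352
Node ud (S = 30.81): continuation = 1/1.1·[0.4167·19.6781 + 0.5833·1.1906] = 8.0852; exercise value = 5.8125 ≤ continuation, so V_ud = 8.0852
Node dd (S = 18.06): continuation = 1/1.1·[0.4167·1.1906 + 0.5833·0.0000] = 0.4510; exercise value = 0.0000 ≤ continuation, so V_dd = 0.4510
Node u (S = 36.25): continuation = 1/1.1·[0.4167·29.8352 + 0.5833·8.0852] = 15.5888; exercise value = 11.2500 ≤ continuation, so V_u = 15.5888
Node d (S = 21.25): continuation = 1/1.1·[0.4167·8.0852 + 0.5833·0.4510] = 3.3017; exercise value = 0.0000 ≤ continuation, so V_d = 3.3017
Node 0 (S = 25): continuation = 1/1.1·[0.4167·15.5888 + 0.5833·3.3017] = 7.6558; exercise value = 0.0000 ≤ continuation, so V_0 = 7.6558

$7.66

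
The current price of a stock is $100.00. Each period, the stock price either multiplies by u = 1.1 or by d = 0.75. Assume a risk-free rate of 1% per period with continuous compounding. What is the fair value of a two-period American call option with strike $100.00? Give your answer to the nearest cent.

Risk-neutral probability p = (e^0.01 − 0.75)/(1.1 − 0.75) = 0.2601/0.3500 = 0.7430
Terminal stock prices: S_uu = 121, S_ud = 82.5, S_dd = 56.25
Terminal payoffs (S − K): max(21, 0) = 21, max(-17.5, 0) = 0, max(-43.75, 0) = 0
Node u (S = 110): continuation = e^(−0.01)·[0.7430·21.0000 + 0.2570·0.0000] = 15.4478; exercise value = 10.0000 ≤ continuation, so V_u = 15.4478
Node d (S = 75): continuation = e^(−0.01)·[0.7430·0.0000 + 0.2570·0.0000] = 0.0000; exercise value = 0.0000 ≤ continuation, so V_d = 0.0000
Node 0 (S = 100): continuation = e^(−0.01)·[0.7430·15.4478 + 0.2570·0.0000] = 11.3635; exercise value = 0.0000 ≤ continuation, so V_0 = 11.3635

$11.36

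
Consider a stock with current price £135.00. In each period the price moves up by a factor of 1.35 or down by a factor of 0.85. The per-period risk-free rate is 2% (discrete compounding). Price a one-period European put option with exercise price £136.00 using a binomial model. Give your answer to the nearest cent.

Risk-neutral probability p = (1 + 0.02 − 0.85)/(1.35 − 0.85) = 0.1700/0.5000 = 0.3400
Terminal stock prices: S_u = 182.2, S_d = 114.8
Terminal payoffs (K − S): max(-46.25, 0) = 0, max(21.25, 0) = 21.25
Node 0 (S = 135): V_0 = 1/1.02·[0.3400·0.0000 + 0.6600·21.2500] = 13.7500

£13.75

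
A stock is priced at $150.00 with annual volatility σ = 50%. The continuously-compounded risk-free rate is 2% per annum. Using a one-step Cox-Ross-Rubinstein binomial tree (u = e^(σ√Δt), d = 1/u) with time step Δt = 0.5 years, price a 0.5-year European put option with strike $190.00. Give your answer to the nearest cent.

$48.08

CRR parameters: u = e^(σ√Δt) = e^(0.5·√0.5) = 1.4241, d = 1/u = 0.7022
Per-period rate: rΔt = 0.02·0.5 = 0.01, so R = e^0.01 = 1.0101
Risk-neutral probability p = (e^0.01 − 0.7022)/(1.4241 − 0.7022) = 0.3079/0.7219 = 0.4264
Terminal stock prices: S_u = 213.6, S_d = 105.3
Terminal payoffs (K − S): max(-23.62, 0) = 0, max(84.67, 0) = 84.67
Node 0 (S = 150): V_0 = e^(−0.01)·[0.4264·0.0000 + 0.5736·84.6717] = 48.0809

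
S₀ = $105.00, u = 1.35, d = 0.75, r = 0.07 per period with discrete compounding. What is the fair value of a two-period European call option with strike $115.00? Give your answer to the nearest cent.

Risk-neutral probability p = (1 + 0.07 − 0.75)/(1.35 − 0.75) = 0.3200/0.6000 = 0.5333
Terminal stock prices: S_uu = 191.4, S_ud = 106.3, S_dd = 59.06
Terminal payoffs (S − K): max(76.36, 0) = 76.36, max(-8.688, 0) = 0, max(-55.94, 0) = 0
Node u (S = 141.8): V_u = 1/1.07·[0.5333·76.3625 + 0.4667·0.0000] = 38.0623
Node d (S = 78.75): V_d = 1/1.07·[0.5333·0.0000 + 0.4667·0.0000] = 0.0000
Node 0 (S = 105): V_0 = 1/1.07·[0.5333·38.0623 + 0.4667·0.0000] = 18.9719

$18.97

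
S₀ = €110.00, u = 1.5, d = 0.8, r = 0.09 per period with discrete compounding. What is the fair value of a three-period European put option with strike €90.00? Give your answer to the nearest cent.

€5.23

Risk-neutral probability p = (1 + 0.09 − 0.8)/(1.5 − 0.8) = 0.2900/0.7000 = 0.4143
Terminal stock prices: S_uuu = 371.2, S_uud = 198, S_udd = 105.6, S_ddd = 56.32
Terminal payoffs (K − S): max(-281.2, 0) = 0, max(-108, 0) = 0, max(-15.6, 0) = 0, max(33.68, 0) = 33.68
Node uu (S = 247.5): V_uu = 1/1.09·[0.4143·0.0000 + 0.5857·0.0000] = 0.0000
Node ud (S = 132): V_ud = 1/1.09·[0.4143·0.0000 + 0.5857·0.0000] = 0.0000
Node dd (S = 70.4): V_dd = 1/1.09·[0.4143·0.0000 + 0.5857·33.6800] = 18.0980
Node u (S = 165): V_u = 1/1.09·[0.4143·0.0000 + 0.5857·0.0000] = 0.0000
Node d (S = 88): V_d = 1/1.09·[0.4143·0.0000 + 0.5857·18.0980] = 9.7250
Node 0 (S = 110): V_0 = 1/1.09·[0.4143·0.0000 + 0.5857·9.7250] = 5.2258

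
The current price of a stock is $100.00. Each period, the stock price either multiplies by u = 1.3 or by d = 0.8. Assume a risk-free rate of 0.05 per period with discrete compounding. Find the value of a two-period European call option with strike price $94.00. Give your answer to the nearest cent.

$21.54

Risk-neutral probability p = (1 + 0.05 − 0.8)/(1.3 − 0.8) = 0.2500/0.5000 = 0.5000
Terminal stock prices: S_uu = 169, S_ud = 104, S_dd = 64
Terminal payoffs (S − K): max(75, 0) = 75, max(10, 0) = 10, max(-30, 0) = 0
Node u (S = 130): V_u = 1/1.05·[0.5000·75.0000 + 0.5000·10.0000] = 40.4762
Node d (S = 80): V_d = 1/1.05·[0.5000·10.0000 + 0.5000·0.0000] = 4.7619
Node 0 (S = 100): V_0 = 1/1.05·[0.5000·40.4762 + 0.5000·4.7619] = 21.5420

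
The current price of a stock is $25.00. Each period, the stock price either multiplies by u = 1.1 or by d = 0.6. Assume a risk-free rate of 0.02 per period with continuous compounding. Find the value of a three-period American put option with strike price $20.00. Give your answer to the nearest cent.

Risk-neutral probability p = (e^0.02 − 0.6)/(1.1 − 0.6) = 0.4202/0.5000 = 0.8404
Terminal stock prices: S_uuu = 33.28, S_uud = 18.15, S_udd = 9.9, S_ddd = 5.4
Terminal payoffs (K − S): max(-13.28, 0) = 0, max(1.85, 0) = 1.85, max(10.1, 0) = 10.1, max(14.6, 0) = 14.6
Node uu (S = 30.25): continuation = e^(−0.02)·[0.8404·0.0000 + 0.1596·1.8500] = 0.2894; exercise value = 0.0000 ≤ continuation, so V_uu = 0.2894
Node ud (S = 16.5): continuation = e^(−0.02)·[0.8404·1.8500 + 0.1596·10.1000] = 3.1040; exercise value = 3.5000 > continuation, so V_ud = 3.5000 (exercise)
Node dd (S = 9): continuation = e^(−0.02)·[0.8404·10.1000 + 0.1596·14.6000] = 10.6040; exercise value = 11.0000 > continuation, so V_dd = 11.0000 (exercise)
Node u (S = 27.5): continuation = e^(−0.02)·[0.8404·0.2894 + 0.1596·3.5000] = 0.7859; exercise value = 0.0000 ≤ continuation, so V_u = 0.7859
Node d (S = 15): continuation = e^(−0.02)·[0.8404·3.5000 + 0.1596·11.0000] = 4.6040; exercise value = 5.0000 > continuation, so V_d = 5.0000 (exercise)
Node 0 (S = 25): continuation = e^(−0.02)·[0.8404·0.7859 + 0.1596·5.0000] = 1.4296; exercise value = 0.0000 ≤ continuation, so V_0 = 1.4296

$1.43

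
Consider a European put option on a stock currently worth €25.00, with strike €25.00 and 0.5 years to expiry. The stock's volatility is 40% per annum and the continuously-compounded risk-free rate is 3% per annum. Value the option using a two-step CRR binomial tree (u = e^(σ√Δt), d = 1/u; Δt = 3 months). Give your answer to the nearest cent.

CRR parameters: u = e^(σ√Δt) = e^(0.4·√0.25) = 1.2214, d = 1/u = 0.8187
Per-period rate: rΔt = 0.03·0.25 = 0.0075, so R = e^0.0075 = 1.0075
Risk-neutral probability p = (e^0.0075 − 0.8187)/(1.2214 − 0.8187) = 0.1888/0.4027 = 0.4689
Terminal stock prices: S_uu = 37.3, S_ud = 25, S_dd = 16.76
Terminal payoffs (K − S): max(-12.3, 0) = 0, max(0, 0) = 0, max(8.242, 0) = 8.242
Node u (S = 30.54): V_u = e^(−0.0075)·[0.4689·0.0000 + 0.5311·0.0000] = 0.0000
Node d (S = 20.47): V_d = e^(−0.0075)·[0.4689·0.0000 + 0.5311·8.2420] = 4.3449
Node 0 (S = 25): V_0 = e^(−0.0075)·[0.4689·0.0000 + 0.5311·4.3449] = 2.2905

€2.29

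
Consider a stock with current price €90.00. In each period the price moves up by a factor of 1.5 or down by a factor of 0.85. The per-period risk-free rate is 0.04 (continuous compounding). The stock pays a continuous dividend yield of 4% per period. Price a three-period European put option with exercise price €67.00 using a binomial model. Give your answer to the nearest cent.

Per-period risk-free factor R = e^0.04 = 1.0408; dividend-adjusted growth = e^(0.04−0.04) = 1.0000.
Risk-neutral probability p = (1.0000 − 0.85)/(1.5 − 0.85) = 0.1500/0.6500 = 0.2308
Terminal stock prices: S_uuu = 303.8, S_uud = 172.1, S_udd = 97.54, S_ddd = 55.27
Terminal payoffs (K − S): max(-236.8, 0) = 0, max(-105.1, 0) = 0, max(-30.54, 0) = 0, max(11.73, 0) = 11.73
Node uu (S = 202.5): V_uu = e^(−0.04)·[0.2308·0.0000 + 0.7692·0.0000] = 0.0000
Node ud (S = 114.8): V_ud = e^(−0.04)·[0.2308·0.0000 + 0.7692·0.0000] = 0.0000
Node dd (S = 65.02): V_dd = e^(−0.04)·[0.2308·0.0000 + 0.7692·11.7288] = 8.6684
Node u (S = 135): V_u = e^(−0.04)·[0.2308·0.0000 + 0.7692·0.0000] = 0.0000
Node d (S = 76.5): V_d = e^(−0.04)·[0.2308·0.0000 + 0.7692·8.6684] = 6.4065
Node 0 (S = 90): V_0 = e^(−0.04)·[0.2308·0.0000 + 0.7692·6.4065] = 4.7349

€4.73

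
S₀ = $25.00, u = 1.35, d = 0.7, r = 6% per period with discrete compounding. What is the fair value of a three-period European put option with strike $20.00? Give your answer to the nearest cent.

Risk-neutral probability p = (1 + 0.06 − 0.7)/(1.35 − 0.7) = 0.3600/0.6500 = 0.5538
Terminal stock prices: S_uuu = 61.51, S_uud = 31.89, S_udd = 16.54, S_ddd = 8.575
Terminal payoffs (K − S): max(-41.51, 0) = 0, max(-11.89, 0) = 0, max(3.463, 0) = 3.463, max(11.43, 0) = 11.43
Node uu (S = 45.56): V_uu = 1/1.06·[0.5538·0.0000 + 0.4462·0.0000] = 0.0000
Node ud (S = 23.62): V_ud = 1/1.06·[0.5538·0.0000 + 0.4462·3.4625] = 1.4574
Node dd (S = 12.25): V_dd = 1/1.06·[0.5538·3.4625 + 0.4462·11.4250] = 6.6179
Node u (S = 33.75): V_u = 1/1.06·[0.5538·0.0000 + 0.4462·1.4574] = 0.6134
Node d (S = 17.5): V_d = 1/1.06·[0.5538·1.4574 + 0.4462·6.6179] = 3.5470
Node 0 (S = 25): V_0 = 1/1.06·[0.5538·0.6134 + 0.4462·3.5470] = 1.8134

$1.81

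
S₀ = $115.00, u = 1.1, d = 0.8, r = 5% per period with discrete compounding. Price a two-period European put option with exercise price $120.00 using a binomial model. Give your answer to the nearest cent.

$5.91

Risk-neutral probability p = (1 + 0.05 − 0.8)/(1.1 − 0.8) = 0.2500/0.3000 = 0.8333
Terminal stock prices: S_uu = 139.2, S_ud = 101.2, S_dd = 73.6
Terminal payoffs (K − S): max(-19.15, 0) = 0, max(18.8, 0) = 18.8, max(46.4, 0) = 46.4
Node u (S = 126.5): V_u = 1/1.05·[0.8333·0.0000 + 0.1667·18.8000] = 2.9841
Node d (S = 92): V_d = 1/1.05·[0.8333·18.8000 + 0.1667·46.4000] = 22.2857
Node 0 (S = 115): V_0 = 1/1.05·[0.8333·2.9841 + 0.1667·22.2857] = 5.9058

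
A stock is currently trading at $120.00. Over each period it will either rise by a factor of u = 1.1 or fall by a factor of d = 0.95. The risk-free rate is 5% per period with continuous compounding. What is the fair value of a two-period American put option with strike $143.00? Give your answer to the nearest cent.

Risk-neutral probability p = (e^0.05 − 0.95)/(1.1 − 0.95) = 0.1013/0.1500 = 0.6751
Terminal stock prices: S_uu = 145.2, S_ud = 125.4, S_dd = 108.3
Terminal payoffs (K − S): max(-2.2, 0) = 0, max(17.6, 0) = 17.6, max(34.7, 0) = 34.7
Node u (S = 132): continuation = e^(−0.05)·[0.6751·0.0000 + 0.3249·17.6000] = 5.4387; exercise value = 11.0000 > continuation, so V_u = 11.0000 (exercise)
Node d (S = 114): continuation = e^(−0.05)·[0.6751·17.6000 + 0.3249·34.7000] = 22.0258; exercise value = 29.0000 > continuation, so V_d = 29.0000 (exercise)
Node 0 (S = 120): continuation = e^(−0.05)·[0.6751·11.0000 + 0.3249·29.0000] = 16.0258; exercise value = 23.0000 > continuation, so V_0 = 23.0000 (exercise)

$23.00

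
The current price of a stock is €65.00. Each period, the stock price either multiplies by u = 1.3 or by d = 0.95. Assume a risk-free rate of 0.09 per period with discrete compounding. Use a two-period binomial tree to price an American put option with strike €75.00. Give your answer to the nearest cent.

€10.00

Risk-neutral probability p = (1 + 0.09 − 0.95)/(1.3 − 0.95) = 0.1400/0.3500 = 0.4000
Terminal stock prices: S_uu = 109.9, S_ud = 80.27, S_dd = 58.66
Terminal payoffs (K − S): max(-34.85, 0) = 0, max(-5.275, 0) = 0, max(16.34, 0) = 16.34
Node u (S = 84.5): continuation = 1/1.09·[0.4000·0.0000 + 0.6000·0.0000] = 0.0000; exercise value = 0.0000 ≤ continuation, so V_u = 0.0000
Node d (S = 61.75): continuation = 1/1.09·[0.4000·0.0000 + 0.6000·16.3375] = 8.9931; exercise value = 13.2500 > continuation, so V_d = 13.2500 (exercise)
Node 0 (S = 65): continuation = 1/1.09·[0.4000·0.0000 + 0.6000·13.2500] = 7.2936; exercise value = 10.0000 > continuation, so V_0 = 10.0000 (exercise)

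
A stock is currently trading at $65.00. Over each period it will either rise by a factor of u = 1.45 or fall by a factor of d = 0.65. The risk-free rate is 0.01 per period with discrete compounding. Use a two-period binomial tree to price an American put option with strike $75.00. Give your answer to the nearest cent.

$21.17

Risk-neutral probability p = (1 + 0.01 − 0.65)/(1.45 − 0.65) = 0.3600/0.8000 = 0.4500
Terminal stock prices: S_uu = 136.7, S_ud = 61.26, S_dd = 27.46
Terminal payoffs (K − S): max(-61.66, 0) = 0, max(13.74, 0) = 13.74, max(47.54, 0) = 47.54
Node u (S = 94.25): continuation = 1/1.01·[0.4500·0.0000 + 0.5500·13.7375] = 7.4808; exercise value = 0.0000 ≤ continuation, so V_u = 7.4808
Node d (S = 42.25): continuation = 1/1.01·[0.4500·13.7375 + 0.5500·47.5375] = 32.0074; exercise value = 32.7500 > continuation, so V_d = 32.7500 (exercise)
Node 0 (S = 65): continuation = 1/1.01·[0.4500·7.4808 + 0.5500·32.7500] = 21.1672; exercise value = 10.0000 ≤ continuation, so V_0 = 21.1672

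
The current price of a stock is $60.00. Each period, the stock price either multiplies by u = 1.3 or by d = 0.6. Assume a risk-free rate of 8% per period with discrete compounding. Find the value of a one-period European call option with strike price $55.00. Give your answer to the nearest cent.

Risk-neutral probability p = (1 + 0.08 − 0.6)/(1.3 − 0.6) = 0.4800/0.7000 = 0.6857
Terminal stock prices: S_u = 78, S_d = 36
Terminal payoffs (S − K): max(23, 0) = 23, max(-19, 0) = 0
Node 0 (S = 60): V_0 = 1/1.08·[0.6857·23.0000 + 0.3143·0.0000] = 14.6032

$14.60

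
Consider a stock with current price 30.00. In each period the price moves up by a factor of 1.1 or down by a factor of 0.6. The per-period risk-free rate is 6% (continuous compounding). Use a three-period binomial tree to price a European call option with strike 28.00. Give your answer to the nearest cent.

7.85

Risk-neutral probability p = (e^0.06 − 0.6)/(1.1 − 0.6) = 0.4618/0.5000 = 0.9237
Terminal stock prices: S_uuu = 39.93, S_uud = 21.78, S_udd = 11.88, S_ddd = 6.48
Terminal payoffs (S − K): max(11.93, 0) = 11.93, max(-6.22, 0) = 0, max(-16.12, 0) = 0, max(-21.52, 0) = 0
Node uu (S = 36.3): V_uu = e^(−0.06)·[0.9237·11.9300 + 0.0763·0.0000] = 10.3777
Node ud (S = 19.8): V_ud = e^(−0.06)·[0.9237·0.0000 + 0.0763·0.0000] = 0.0000
Node dd (S = 10.8): V_dd = e^(−0.06)·[0.9237·0.0000 + 0.0763·0.0000] = 0.0000
Node u (S = 33): V_u = e^(−0.06)·[0.9237·10.3777 + 0.0763·0.0000] = 9.0274
Node d (S = 18): V_d = e^(−0.06)·[0.9237·0.0000 + 0.0763·0.0000] = 0.0000
Node 0 (S = 30): V_0 = e^(−0.06)·[0.9237·9.0274 + 0.0763·0.0000] = 7.8528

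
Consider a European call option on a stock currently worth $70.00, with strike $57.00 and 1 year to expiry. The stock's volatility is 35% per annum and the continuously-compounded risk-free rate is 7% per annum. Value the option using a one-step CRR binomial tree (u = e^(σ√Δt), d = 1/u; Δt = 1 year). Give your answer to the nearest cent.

CRR parameters: u = e^(σ√Δt) = e^(0.35·√1) = 1.4191, d = 1/u = 0.7047
Per-period rate: rΔt = 0.07·1 = 0.07, so R = e^0.07 = 1.0725
Risk-neutral probability p = (e^0.07 − 0.7047)/(1.4191 − 0.7047) = 0.3678/0.7144 = 0.5149
Terminal stock prices: S_u = 99.33, S_d = 49.33
Terminal payoffs (S − K): max(42.33, 0) = 42.33, max(-7.672, 0) = 0
Node 0 (S = 70): V_0 = e^(−0.07)·[0.5149·42.3347 + 0.4851·0.0000] = 20.3237

$20.32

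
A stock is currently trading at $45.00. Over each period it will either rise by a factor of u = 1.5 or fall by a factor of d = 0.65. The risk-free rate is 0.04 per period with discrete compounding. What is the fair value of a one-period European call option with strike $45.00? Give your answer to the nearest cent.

$9.93

Risk-neutral probability p = (1 + 0.04 − 0.65)/(1.5 − 0.65) = 0.3900/0.8500 = 0.4588
Terminal stock prices: S_u = 67.5, S_d = 29.25
Terminal payoffs (S − K): max(22.5, 0) = 22.5, max(-15.75, 0) = 0
Node 0 (S = 45): V_0 = 1/1.04·[0.4588·22.5000 + 0.5412·0.0000] = 9.9265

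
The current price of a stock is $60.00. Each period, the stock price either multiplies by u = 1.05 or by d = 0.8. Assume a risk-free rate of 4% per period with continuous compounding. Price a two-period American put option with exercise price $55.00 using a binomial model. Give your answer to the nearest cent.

Risk-neutral probability p = (e^0.04 − 0.8)/(1.05 − 0.8) = 0.2408/0.2500 = 0.9632
Terminal stock prices: S_uu = 66.15, S_ud = 50.4, S_dd = 38.4
Terminal payoffs (K − S): max(-11.15, 0) = 0, max(4.6, 0) = 4.6, max(16.6, 0) = 16.6
Node u (S = 63): continuation = e^(−0.04)·[0.9632·0.0000 + 0.0368·4.6000] = 0.1625; exercise value = 0.0000 ≤ continuation, so V_u = 0.1625
Node d (S = 48): continuation = e^(−0.04)·[0.9632·4.6000 + 0.0368·16.6000] = 4.8434; exercise value = 7.0000 > continuation, so V_d = 7.0000 (exercise)
Node 0 (S = 60): continuation = e^(−0.04)·[0.9632·0.1625 + 0.0368·7.0000] = 0.3976; exercise value = 0.0000 ≤ continuation, so V_0 = 0.3976

$0.40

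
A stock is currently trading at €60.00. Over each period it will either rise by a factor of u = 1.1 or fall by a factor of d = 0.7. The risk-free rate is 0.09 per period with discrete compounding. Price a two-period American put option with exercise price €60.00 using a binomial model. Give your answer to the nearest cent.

€0.70

Risk-neutral probability p = (1 + 0.09 − 0.7)/(1.1 − 0.7) = 0.3900/0.4000 = 0.9750
Terminal stock prices: S_uu = 72.6, S_ud = 46.2, S_dd = 29.4
Terminal payoffs (K − S): max(-12.6, 0) = 0, max(13.8, 0) = 13.8, max(30.6, 0) = 30.6
Node u (S = 66): continuation = 1/1.09·[0.9750·0.0000 + 0.0250·13.8000] = 0.3165; exercise value = 0.0000 ≤ continuation, so V_u = 0.3165
Node d (S = 42): continuation = 1/1.09·[0.9750·13.8000 + 0.0250·30.6000] = 13.0459; exercise value = 18.0000 > continuation, so V_d = 18.0000 (exercise)
Node 0 (S = 60): continuation = 1/1.09·[0.9750·0.3165 + 0.0250·18.0000] = 0.6960; exercise value = 0.0000 ≤ continuation, so V_0 = 0.6960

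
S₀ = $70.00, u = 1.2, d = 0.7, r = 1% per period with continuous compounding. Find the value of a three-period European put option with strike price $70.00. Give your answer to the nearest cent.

$9.96

Risk-neutral probability p = (e^0.01 − 0.7)/(1.2 − 0.7) = 0.3101/0.5000 = 0.6201
Terminal stock prices: S_uuu = 121, S_uud = 70.56, S_udd = 41.16, S_ddd = 24.01
Terminal payoffs (K − S): max(-50.96, 0) = 0, max(-0.56, 0) = 0, max(28.84, 0) = 28.84, max(45.99, 0) = 45.99
Node uu (S = 100.8): V_uu = e^(−0.01)·[0.6201·0.0000 + 0.3799·0.0000] = 0.0000
Node ud (S = 58.8): V_ud = e^(−0.01)·[0.6201·0.0000 + 0.3799·28.8400] = 10.8473
Node dd (S = 34.3): V_dd = e^(−0.01)·[0.6201·28.8400 + 0.3799·45.9900] = 35.0035
Node u (S = 84): V_u = e^(−0.01)·[0.6201·0.0000 + 0.3799·10.8473] = 4.0799
Node d (S = 49): V_d = e^(−0.01)·[0.6201·10.8473 + 0.3799·35.0035] = 19.8250
Node 0 (S = 70): V_0 = e^(−0.01)·[0.6201·4.0799 + 0.3799·19.8250] = 9.9613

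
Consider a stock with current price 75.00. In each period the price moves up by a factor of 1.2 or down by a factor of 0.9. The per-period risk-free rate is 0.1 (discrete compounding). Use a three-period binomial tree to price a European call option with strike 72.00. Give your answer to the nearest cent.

Risk-neutral probability p = (1 + 0.1 − 0.9)/(1.2 − 0.9) = 0.2000/0.3000 = 0.6667
Terminal stock prices: S_uuu = 129.6, S_uud = 97.2, S_udd = 72.9, S_ddd = 54.68
Terminal payoffs (S − K): max(57.6, 0) = 57.6, max(25.2, 0) = 25.2, max(0.9, 0) = 0.9, max(-17.32, 0) = 0
Node uu (S = 108): V_uu = 1/1.1·[0.6667·57.6000 + 0.3333·25.2000] = 42.5455
Node ud (S = 81): V_ud = 1/1.1·[0.6667·25.2000 + 0.3333·0.9000] = 15.5455
Node dd (S = 60.75): V_dd = 1/1.1·[0.6667·0.9000 + 0.3333·0.0000] = 0.5455
Node u (S = 90): V_u = 1/1.1·[0.6667·42.5455 + 0.3333·15.5455] = 30.4959
Node d (S = 67.5): V_d = 1/1.1·[0.6667·15.5455 + 0.3333·0.5455] = 9.5868
Node 0 (S = 75): V_0 = 1/1.1·[0.6667·30.4959 + 0.3333·9.5868] = 21.3874

21.39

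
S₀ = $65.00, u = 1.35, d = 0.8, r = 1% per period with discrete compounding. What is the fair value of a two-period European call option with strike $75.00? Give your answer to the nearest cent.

$6.21

Risk-neutral probability p = (1 + 0.01 − 0.8)/(1.35 − 0.8) = 0.2100/0.5500 = 0.3818
Terminal stock prices: S_uu = 118.5, S_ud = 70.2, S_dd = 41.6
Terminal payoffs (S − K): max(43.46, 0) = 43.46, max(-4.8, 0) = 0, max(-33.4, 0) = 0
Node u (S = 87.75): V_u = 1/1.01·[0.3818·43.4625 + 0.6182·0.0000] = 16.4305
Node d (S = 52): V_d = 1/1.01·[0.3818·0.0000 + 0.6182·0.0000] = 0.0000
Node 0 (S = 65): V_0 = 1/1.01·[0.3818·16.4305 + 0.6182·0.0000] = 6.2113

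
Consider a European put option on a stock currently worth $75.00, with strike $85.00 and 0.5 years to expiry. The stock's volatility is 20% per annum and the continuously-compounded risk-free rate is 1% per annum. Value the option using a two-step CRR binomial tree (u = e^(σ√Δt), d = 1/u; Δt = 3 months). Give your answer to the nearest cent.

$11.14

CRR parameters: u = e^(σ√Δt) = e^(0.2·√0.25) = 1.1052, d = 1/u = 0.9048
Per-period rate: rΔt = 0.01·0.25 = 0.0025, so R = e^0.0025 = 1.0025
Risk-neutral probability p = (e^0.0025 − 0.9048)/(1.1052 − 0.9048) = 0.0977/0.2003 = 0.4875
Terminal stock prices: S_uu = 91.61, S_ud = 75, S_dd = 61.4
Terminal payoffs (K − S): max(-6.605, 0) = 0, max(10, 0) = 10, max(23.6, 0) = 23.6
Node u (S = 82.89): V_u = e^(−0.0025)·[0.4875·0.0000 + 0.5125·10.0000] = 5.1120
Node d (S = 67.86): V_d = e^(−0.0025)·[0.4875·10.0000 + 0.5125·23.5952] = 16.9250
Node 0 (S = 75): V_0 = e^(−0.0025)·[0.4875·5.1120 + 0.5125·16.9250] = 11.1381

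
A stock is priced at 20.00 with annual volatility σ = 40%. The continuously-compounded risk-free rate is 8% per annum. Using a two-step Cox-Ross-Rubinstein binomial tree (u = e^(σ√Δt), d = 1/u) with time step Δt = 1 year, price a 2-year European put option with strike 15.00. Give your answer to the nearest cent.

1.27

CRR parameters: u = e^(σ√Δt) = e^(0.4·√1) = 1.4918, d = 1/u = 0.6703
Per-period rate: rΔt = 0.08·1 = 0.08, so R = e^0.08 = 1.0833
Risk-neutral probability p = (e^0.08 − 0.6703)/(1.4918 − 0.6703) = 0.4130/0.8215 = 0.5027
Terminal stock prices: S_uu = 44.51, S_ud = 20, S_dd = 8.987
Terminal payoffs (K − S): max(-29.51, 0) = 0, max(-5, 0) = 0, max(6.013, 0) = 6.013
Node u (S = 29.84): V_u = e^(−0.08)·[0.5027·0.0000 + 0.4973·0.0000] = 0.0000
Node d (S = 13.41): V_d = e^(−0.08)·[0.5027·0.0000 + 0.4973·6.0134] = 2.7606
Node 0 (S = 20): V_0 = e^(−0.08)·[0.5027·0.0000 + 0.4973·2.7606] = 1.2673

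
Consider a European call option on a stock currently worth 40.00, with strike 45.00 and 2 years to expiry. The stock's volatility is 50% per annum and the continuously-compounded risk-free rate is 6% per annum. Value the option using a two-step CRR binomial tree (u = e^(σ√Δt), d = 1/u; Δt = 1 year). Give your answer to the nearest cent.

10.79

CRR parameters: u = e^(σ√Δt) = e^(0.5·√1) = 1.6487, d = 1/u = 0.6065
Per-period rate: rΔt = 0.06·1 = 0.06, so R = e^0.06 = 1.0618
Risk-neutral probability p = (e^0.06 − 0.6065)/(1.6487 − 0.6065) = 0.4553/1.0422 = 0.4369
Terminal stock prices: S_uu = 108.7, S_ud = 40, S_dd = 14.72
Terminal payoffs (S − K): max(63.73, 0) = 63.73, max(-5, 0) = 0, max(-30.28, 0) = 0
Node u (S = 65.95): V_u = e^(−0.06)·[0.4369·63.7313 + 0.5631·0.0000] = 26.2211
Node d (S = 24.26): V_d = e^(−0.06)·[0.4369·0.0000 + 0.5631·0.0000] = 0.0000
Node 0 (S = 40): V_0 = e^(−0.06)·[0.4369·26.2211 + 0.5631·0.0000] = 10.7882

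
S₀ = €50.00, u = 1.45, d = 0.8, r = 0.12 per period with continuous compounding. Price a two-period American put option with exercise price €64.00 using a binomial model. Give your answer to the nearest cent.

€14.00

Risk-neutral probability p = (e^0.12 − 0.8)/(1.45 − 0.8) = 0.3275/0.6500 = 0.5038
Terminal stock prices: S_uu = 105.1, S_ud = 58, S_dd = 32
Terminal payoffs (K − S): max(-41.12, 0) = 0, max(6, 0) = 6, max(32, 0) = 32
Node u (S = 72.5): continuation = e^(−0.12)·[0.5038·0.0000 + 0.4962·6.0000] = 2.6403; exercise value = 0.0000 ≤ continuation, so V_u = 2.6403
Node d (S = 40): continuation = e^(−0.12)·[0.5038·6.0000 + 0.4962·32.0000] = 16.7629; exercise value = 24.0000 > continuation, so V_d = 24.0000 (exercise)
Node 0 (S = 50): continuation = e^(−0.12)·[0.5038·2.6403 + 0.4962·24.0000] = 11.7412; exercise value = 14.0000 > continuation, so V_0 = 14.0000 (exercise)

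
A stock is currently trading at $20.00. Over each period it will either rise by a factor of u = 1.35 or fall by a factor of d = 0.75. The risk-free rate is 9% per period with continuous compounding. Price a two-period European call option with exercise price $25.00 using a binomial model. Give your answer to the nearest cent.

$3.15

Risk-neutral probability p = (e^0.09 − 0.75)/(1.35 − 0.75) = 0.3442/0.6000 = 0.5736
Terminal stock prices: S_uu = 36.45, S_ud = 20.25, S_dd = 11.25
Terminal payoffs (S − K): max(11.45, 0) = 11.45, max(-4.75, 0) = 0, max(-13.75, 0) = 0
Node u (S = 27): V_u = e^(−0.09)·[0.5736·11.4500 + 0.4264·0.0000] = 6.0027
Node d (S = 15): V_d = e^(−0.09)·[0.5736·0.0000 + 0.4264·0.0000] = 0.0000
Node 0 (S = 20): V_0 = e^(−0.09)·[0.5736·6.0027 + 0.4264·0.0000] = 3.1469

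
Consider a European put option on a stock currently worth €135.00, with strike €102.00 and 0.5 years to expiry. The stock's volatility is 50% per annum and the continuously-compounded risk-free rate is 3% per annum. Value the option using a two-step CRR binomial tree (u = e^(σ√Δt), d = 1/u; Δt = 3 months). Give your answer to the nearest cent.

CRR parameters: u = e^(σ√Δt) = e^(0.5·√0.25) = 1.2840, d = 1/u = 0.7788
Per-period rate: rΔt = 0.03·0.25 = 0.0075, so R = e^0.0075 = 1.0075
Risk-neutral probability p = (e^0.0075 − 0.7788)/(1.2840 − 0.7788) = 0.2287/0.5052 = 0.4527
Terminal stock prices: S_uu = 222.6, S_ud = 135, S_dd = 81.88
Terminal payoffs (K − S): max(-120.6, 0) = 0, max(-33, 0) = 0, max(20.12, 0) = 20.12
Node u (S = 173.3): V_u = e^(−0.0075)·[0.4527·0.0000 + 0.5473·0.0000] = 0.0000
Node d (S = 105.1): V_d = e^(−0.0075)·[0.4527·0.0000 + 0.5473·20.1184] = 10.9280
Node 0 (S = 135): V_0 = e^(−0.0075)·[0.4527·0.0000 + 0.5473·10.9280] = 5.9360

€5.94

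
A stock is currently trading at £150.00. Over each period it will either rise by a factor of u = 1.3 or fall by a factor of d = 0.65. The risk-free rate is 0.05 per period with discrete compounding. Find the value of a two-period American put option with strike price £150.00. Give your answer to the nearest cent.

Risk-neutral probability p = (1 + 0.05 − 0.65)/(1.3 − 0.65) = 0.4000/0.6500 = 0.6154
Terminal stock prices: S_uu = 253.5, S_ud = 126.8, S_dd = 63.38
Terminal payoffs (K − S): max(-103.5, 0) = 0, max(23.25, 0) = 23.25, max(86.62, 0) = 86.62
Node u (S = 195): continuation = 1/1.05·[0.6154·0.0000 + 0.3846·23.2500] = 8.5165; exercise value = 0.0000 ≤ continuation, so V_u = 8.5165
Node d (S = 97.5): continuation = 1/1.05·[0.6154·23.2500 + 0.3846·86.6250] = 45.3571; exercise value = 52.5000 > continuation, so V_d = 52.5000 (exercise)
Node 0 (S = 150): continuation = 1/1.05·[0.6154·8.5165 + 0.3846·52.5000] = 24.2221; exercise value = 0.0000 ≤ continuation, so V_0 = 24.2221

£24.22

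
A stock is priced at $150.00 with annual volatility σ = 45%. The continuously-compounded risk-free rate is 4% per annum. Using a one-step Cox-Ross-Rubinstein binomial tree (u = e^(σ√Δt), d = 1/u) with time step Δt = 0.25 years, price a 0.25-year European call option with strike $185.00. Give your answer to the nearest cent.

$1.31

CRR parameters: u = e^(σ√Δt) = e^(0.45·√0.25) = 1.2523, d = 1/u = 0.7985
Per-period rate: rΔt = 0.04·0.25 = 0.01, so R = e^0.01 = 1.0101
Risk-neutral probability p = (e^0.01 − 0.7985)/(1.2523 − 0.7985) = 0.2115/0.4538 = 0.4661
Terminal stock prices: S_u = 187.8, S_d = 119.8
Terminal payoffs (S − K): max(2.848, 0) = 2.848, max(-65.22, 0) = 0
Node 0 (S = 150): V_0 = e^(−0.01)·[0.4661·2.8484 + 0.5339·0.0000] = 1.3145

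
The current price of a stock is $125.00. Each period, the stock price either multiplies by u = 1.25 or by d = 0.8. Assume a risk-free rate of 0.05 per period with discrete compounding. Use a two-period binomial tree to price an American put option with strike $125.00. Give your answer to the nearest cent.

Risk-neutral probability p = (1 + 0.05 − 0.8)/(1.25 − 0.8) = 0.2500/0.4500 = 0.5556
Terminal stock prices: S_uu = 195.3, S_ud = 125, S_dd = 80
Terminal payoffs (K − S): max(-70.31, 0) = 0, max(0, 0) = 0, max(45, 0) = 45
Node u (S = 156.2): continuation = 1/1.05·[0.5556·0.0000 + 0.4444·0.0000] = 0.0000; exercise value = 0.0000 ≤ continuation, so V_u = 0.0000
Node d (S = 100): continuation = 1/1.05·[0.5556·0.0000 + 0.4444·45.0000] = 19.0476; exercise value = 25.0000 > continuation, so V_d = 25.0000 (exercise)
Node 0 (S = 125): continuation = 1/1.05·[0.5556·0.0000 + 0.4444·25.0000] = 10.5820; exercise value = 0.0000 ≤ continuation, so V_0 = 10.5820

$10.58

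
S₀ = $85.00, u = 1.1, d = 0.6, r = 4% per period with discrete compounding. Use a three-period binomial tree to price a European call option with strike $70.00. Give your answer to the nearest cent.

$26.13

Risk-neutral probability p = (1 + 0.04 − 0.6)/(1.1 − 0.6) = 0.4400/0.5000 = 0.8800
Terminal stock prices: S_uuu = 113.1, S_uud = 61.71, S_udd = 33.66, S_ddd = 18.36
Terminal payoffs (S − K): max(43.14, 0) = 43.14, max(-8.29, 0) = 0, max(-36.34, 0) = 0, max(-51.64, 0) = 0
Node uu (S = 102.9): V_uu = 1/1.04·[0.8800·43.1350 + 0.1200·0.0000] = 36.4988
Node ud (S = 56.1): V_ud = 1/1.04·[0.8800·0.0000 + 0.1200·0.0000] = 0.0000
Node dd (S = 30.6): V_dd = 1/1.04·[0.8800·0.0000 + 0.1200·0.0000] = 0.0000
Node u (S = 93.5): V_u = 1/1.04·[0.8800·36.4988 + 0.1200·0.0000] = 30.8836
Node d (S = 51): V_d = 1/1.04·[0.8800·0.0000 + 0.1200·0.0000] = 0.0000
Node 0 (S = 85): V_0 = 1/1.04·[0.8800·30.8836 + 0.1200·0.0000] = 26.1323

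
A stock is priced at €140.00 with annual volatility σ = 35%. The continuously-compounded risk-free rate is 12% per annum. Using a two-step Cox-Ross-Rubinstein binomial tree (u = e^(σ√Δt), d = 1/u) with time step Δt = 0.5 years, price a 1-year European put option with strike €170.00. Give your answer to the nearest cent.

€27.50

CRR parameters: u = e^(σ√Δt) = e^(0.35·√0.5) = 1.2808, d = 1/u = 0.7808
Per-period rate: rΔt = 0.12·0.5 = 0.06, so R = e^0.06 = 1.0618
Risk-neutral probability p = (e^0.06 − 0.7808)/(1.2808 − 0.7808) = 0.2811/0.5000 = 0.5621
Terminal stock prices: S_uu = 229.7, S_ud = 140, S_dd = 85.34
Terminal payoffs (K − S): max(-59.66, 0) = 0, max(30, 0) = 30, max(84.66, 0) = 84.66
Node u (S = 179.3): V_u = e^(−0.06)·[0.5621·0.0000 + 0.4379·30.0000] = 12.3718
Node d (S = 109.3): V_d = e^(−0.06)·[0.5621·30.0000 + 0.4379·84.6579] = 50.7936
Node 0 (S = 140): V_0 = e^(−0.06)·[0.5621·12.3718 + 0.4379·50.7936] = 27.4963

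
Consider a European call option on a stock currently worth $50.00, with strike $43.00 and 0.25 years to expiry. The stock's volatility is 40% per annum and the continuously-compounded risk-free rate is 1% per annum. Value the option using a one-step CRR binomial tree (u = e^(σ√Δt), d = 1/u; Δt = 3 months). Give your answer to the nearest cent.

CRR parameters: u = e^(σ√Δt) = e^(0.4·√0.25) = 1.2214, d = 1/u = 0.8187
Per-period rate: rΔt = 0.01·0.25 = 0.0025, so R = e^0.0025 = 1.0025
Risk-neutral probability p = (e^0.0025 − 0.8187)/(1.2214 − 0.8187) = 0.1838/0.4027 = 0.4564
Terminal stock prices: S_u = 61.07, S_d = 40.94
Terminal payoffs (S − K): max(18.07, 0) = 18.07, max(-2.063, 0) = 0
Node 0 (S = 50): V_0 = e^(−0.0025)·[0.4564·18.0701 + 0.5436·0.0000] = 8.2263

$8.23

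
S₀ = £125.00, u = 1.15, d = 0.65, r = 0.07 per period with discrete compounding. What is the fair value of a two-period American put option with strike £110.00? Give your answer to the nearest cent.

£6.24

Risk-neutral probability p = (1 + 0.07 − 0.65)/(1.15 − 0.65) = 0.4200/0.5000 = 0.8400
Terminal stock prices: S_uu = 165.3, S_ud = 93.44, S_dd = 52.81
Terminal payoffs (K − S): max(-55.31, 0) = 0, max(16.56, 0) = 16.56, max(57.19, 0) = 57.19
Node u (S = 143.8): continuation = 1/1.07·[0.8400·0.0000 + 0.1600·16.5625] = 2.4766; exercise value = 0.0000 ≤ continuation, so V_u = 2.4766
Node d (S = 81.25): continuation = 1/1.07·[0.8400·16.5625 + 0.1600·57.1875] = 21.5537; exercise value = 28.7500 > continuation, so V_d = 28.7500 (exercise)
Node 0 (S = 125): continuation = 1/1.07·[0.8400·2.4766 + 0.1600·28.7500] = 6.2433; exercise value = 0.0000 ≤ continuation, so V_0 = 6.2433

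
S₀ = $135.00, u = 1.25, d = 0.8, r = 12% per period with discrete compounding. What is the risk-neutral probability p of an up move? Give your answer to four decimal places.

Risk-neutral probability p = (1 + 0.12 − 0.8)/(1.25 − 0.8) = 0.3200/0.4500 = 0.7111

p = 0.7111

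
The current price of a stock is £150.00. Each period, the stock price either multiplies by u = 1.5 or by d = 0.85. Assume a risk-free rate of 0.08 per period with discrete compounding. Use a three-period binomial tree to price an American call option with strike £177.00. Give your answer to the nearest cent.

Risk-neutral probability p = (1 + 0.08 − 0.85)/(1.5 − 0.85) = 0.2300/0.6500 = 0.3538
Terminal stock prices: S_uuu = 506.2, S_uud = 286.9, S_udd = 162.6, S_ddd = 92.12
Terminal payoffs (S − K): max(329.2, 0) = 329.2, max(109.9, 0) = 109.9, max(-14.44, 0) = 0, max(-84.88, 0) = 0
Node uu (S = 337.5): continuation = 1/1.08·[0.3538·329.2500 + 0.6462·109.8750] = 173.6111; exercise value = 160.5000 ≤ continuation, so V_uu = 173.6111
Node ud (S = 191.2): continuation = 1/1.08·[0.3538·109.8750 + 0.6462·0.0000] = 35.9989; exercise value = 14.2500 ≤ continuation, so V_ud = 35.9989
Node dd (S = 108.4): continuation = 1/1.08·[0.3538·0.0000 + 0.6462·0.0000] = 0.0000; exercise value = 0.0000 ≤ continuation, so V_dd = 0.0000
Node u (S = 225): continuation = 1/1.08·[0.3538·173.6111 + 0.6462·35.9989] = 78.4190; exercise value = 48.0000 ≤ continuation, so V_u = 78.4190
Node d (S = 127.5): continuation = 1/1.08·[0.3538·35.9989 + 0.6462·0.0000] = 11.7945; exercise value = 0.0000 ≤ continuation, so V_d = 11.7945
Node 0 (S = 150): continuation = 1/1.08·[0.3538·78.4190 + 0.6462·11.7945] = 32.7494; exercise value = 0.0000 ≤ continuation, so V_0 = 32.7494

£32.75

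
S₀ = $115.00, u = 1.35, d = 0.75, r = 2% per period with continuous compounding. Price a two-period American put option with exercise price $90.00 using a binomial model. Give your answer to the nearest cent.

Risk-neutral probability p = (e^0.02 − 0.75)/(1.35 − 0.75) = 0.2702/0.6000 = 0.4503
Terminal stock prices: S_uu = 209.6, S_ud = 116.4, S_dd = 64.69
Terminal payoffs (K − S): max(-119.6, 0) = 0, max(-26.44, 0) = 0, max(25.31, 0) = 25.31
Node u (S = 155.2): continuation = e^(−0.02)·[0.4503·0.0000 + 0.5497·0.0000] = 0.0000; exercise value = 0.0000 ≤ continuation, so V_u = 0.0000
Node d (S = 86.25): continuation = e^(−0.02)·[0.4503·0.0000 + 0.5497·25.3125] = 13.6379; exercise value = 3.7500 ≤ continuation, so V_d = 13.6379
Node 0 (S = 115): continuation = e^(−0.02)·[0.4503·0.0000 + 0.5497·13.6379] = 7.3478; exercise value = 0.0000 ≤ continuation, so V_0 = 7.3478

$7.35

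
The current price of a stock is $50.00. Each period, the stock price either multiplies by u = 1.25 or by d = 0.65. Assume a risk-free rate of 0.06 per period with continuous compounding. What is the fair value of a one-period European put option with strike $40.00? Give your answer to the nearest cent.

$2.22

Risk-neutral probability p = (e^0.06 − 0.65)/(1.25 − 0.65) = 0.4118/0.6000 = 0.6864
Terminal stock prices: S_u = 62.5, S_d = 32.5
Terminal payoffs (K − S): max(-22.5, 0) = 0, max(7.5, 0) = 7.5
Node 0 (S = 50): V_0 = e^(−0.06)·[0.6864·0.0000 + 0.3136·7.5000] = 2.2151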